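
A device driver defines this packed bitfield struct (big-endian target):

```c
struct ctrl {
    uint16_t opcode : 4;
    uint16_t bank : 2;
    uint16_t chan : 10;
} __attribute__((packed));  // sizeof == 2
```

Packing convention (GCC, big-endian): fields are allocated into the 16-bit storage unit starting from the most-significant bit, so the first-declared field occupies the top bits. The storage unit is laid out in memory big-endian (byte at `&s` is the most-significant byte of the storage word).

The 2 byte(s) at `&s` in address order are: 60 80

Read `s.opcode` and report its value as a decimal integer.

[0]=0x60 [1]=0x80 (big-endian) → word 0x6080
opcode [12+:4] = (word>>12) & 0xf = 6  ←
bank [10+:2] = (word>>10) & 0x3 = 0
chan [0+:10] = (word>>0) & 0x3ff = 128

6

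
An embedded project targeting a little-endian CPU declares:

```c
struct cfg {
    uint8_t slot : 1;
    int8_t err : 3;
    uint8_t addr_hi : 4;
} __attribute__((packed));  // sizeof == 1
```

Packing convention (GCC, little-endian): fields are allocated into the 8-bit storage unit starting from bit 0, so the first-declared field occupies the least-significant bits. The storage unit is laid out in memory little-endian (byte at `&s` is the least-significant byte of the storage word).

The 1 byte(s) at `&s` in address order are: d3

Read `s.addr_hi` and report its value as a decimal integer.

[0]=0xd3 (little-endian) → word 0xd3
slot [0+:1] = (word>>0) & 0x1 = 1
err [1+:3] = (word>>1) & 0x7 = 1
addr_hi [4+:4] = (word>>4) & 0xf = 13  ←

13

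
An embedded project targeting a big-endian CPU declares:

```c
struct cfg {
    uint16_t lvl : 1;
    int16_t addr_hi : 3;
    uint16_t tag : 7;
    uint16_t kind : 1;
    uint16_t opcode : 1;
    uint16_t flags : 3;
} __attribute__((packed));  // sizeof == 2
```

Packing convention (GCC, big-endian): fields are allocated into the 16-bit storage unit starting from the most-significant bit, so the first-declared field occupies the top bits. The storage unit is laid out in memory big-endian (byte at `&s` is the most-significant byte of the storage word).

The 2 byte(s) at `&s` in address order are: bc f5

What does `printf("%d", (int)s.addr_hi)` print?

[0]=0xbc [1]=0xf5 (big-endian) → word 0xbcf5
lvl [15+:1] = (word>>15) & 0x1 = 1
addr_hi [12+:3] = (word>>12) & 0x7 = 3  ←
tag [5+:7] = (word>>5) & 0x7f = 103
kind [4+:1] = (word>>4) & 0x1 = 1
opcode [3+:1] = (word>>3) & 0x1 = 0
flags [0+:3] = (word>>0) & 0x7 = 5
addr_hi signed 3b, MSB=0: value = 3

3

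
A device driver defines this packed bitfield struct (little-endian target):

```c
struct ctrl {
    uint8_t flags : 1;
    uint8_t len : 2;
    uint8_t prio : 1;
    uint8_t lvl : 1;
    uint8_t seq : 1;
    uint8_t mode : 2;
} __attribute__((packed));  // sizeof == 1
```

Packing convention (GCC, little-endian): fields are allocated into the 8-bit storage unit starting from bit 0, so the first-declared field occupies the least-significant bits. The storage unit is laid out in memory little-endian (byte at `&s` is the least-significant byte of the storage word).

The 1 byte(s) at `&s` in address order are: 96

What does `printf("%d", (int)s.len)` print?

[0]=0x96 (little-endian) → word 0x96
flags [0+:1] = (word>>0) & 0x1 = 0
len [1+:2] = (word>>1) & 0x3 = 3  ←
prio [3+:1] = (word>>3) & 0x1 = 0
lvl [4+:1] = (word>>4) & 0x1 = 1
seq [5+:1] = (word>>5) & 0x1 = 0
mode [6+:2] = (word>>6) & 0x3 = 2

3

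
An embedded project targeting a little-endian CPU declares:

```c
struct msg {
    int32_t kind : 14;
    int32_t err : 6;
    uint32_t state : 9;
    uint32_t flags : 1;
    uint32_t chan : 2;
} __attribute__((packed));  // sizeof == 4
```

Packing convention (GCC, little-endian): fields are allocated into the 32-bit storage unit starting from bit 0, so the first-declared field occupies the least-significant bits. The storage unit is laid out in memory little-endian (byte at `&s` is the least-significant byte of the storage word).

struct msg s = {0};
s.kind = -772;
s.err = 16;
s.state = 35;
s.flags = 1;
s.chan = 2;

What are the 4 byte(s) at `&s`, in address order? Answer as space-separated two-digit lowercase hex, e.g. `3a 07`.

kind (14b) val=-772 bits=0x3cfc at bit 0: 0x00003cfc
err (6b) val=16 bits=0x10 at bit 14: 0x00043cfc
state (9b) val=35 bits=0x23 at bit 20: 0x02343cfc
flags (1b) val=1 bits=0x1 at bit 29: 0x22343cfc
chan (2b) val=2 bits=0x2 at bit 30: 0xa2343cfc
word = 0xa2343cfc → little-endian bytes:
  [0]=0xfc  [1]=0x3c  [2]=0x34  [3]=0xa2

fc 3c 34 a2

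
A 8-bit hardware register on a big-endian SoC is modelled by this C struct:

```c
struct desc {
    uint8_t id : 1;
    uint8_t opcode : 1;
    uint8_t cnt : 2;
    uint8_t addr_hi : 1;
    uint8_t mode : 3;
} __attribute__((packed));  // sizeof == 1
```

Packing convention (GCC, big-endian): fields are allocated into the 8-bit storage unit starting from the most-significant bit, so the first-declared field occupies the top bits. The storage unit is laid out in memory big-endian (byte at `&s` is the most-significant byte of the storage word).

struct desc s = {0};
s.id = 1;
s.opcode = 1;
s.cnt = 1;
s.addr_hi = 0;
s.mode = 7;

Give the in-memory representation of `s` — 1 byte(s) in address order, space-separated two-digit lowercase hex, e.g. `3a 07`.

d7

[7+:1] id=1 & 0x1 = 0x1; word=0x80
[6+:1] opcode=1 & 0x1 = 0x1; word=0xc0
[4+:2] cnt=1 & 0x3 = 0x1; word=0xd0
[3+:1] addr_hi=0 & 0x1 = 0x0; word=0xd0
[0+:3] mode=7 & 0x7 = 0x7; word=0xd7
word = 0xd7 → big-endian bytes:
  [0]=0xd7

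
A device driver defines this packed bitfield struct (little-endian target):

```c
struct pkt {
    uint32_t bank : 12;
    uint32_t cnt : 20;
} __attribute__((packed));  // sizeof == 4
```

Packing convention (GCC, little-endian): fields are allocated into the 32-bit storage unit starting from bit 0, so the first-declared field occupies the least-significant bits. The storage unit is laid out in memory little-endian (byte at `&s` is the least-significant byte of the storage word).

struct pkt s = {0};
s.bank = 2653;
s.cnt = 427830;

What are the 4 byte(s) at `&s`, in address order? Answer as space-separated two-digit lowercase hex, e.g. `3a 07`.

5d 6a 73 68

bank (12b) val=2653 bits=0xa5d at bit 0: 0x00000a5d
cnt (20b) val=427830 bits=0x68736 at bit 12: 0x68736a5d
word = 0x68736a5d → little-endian bytes:
  [0]=0x5d  [1]=0x6a  [2]=0x73  [3]=0x68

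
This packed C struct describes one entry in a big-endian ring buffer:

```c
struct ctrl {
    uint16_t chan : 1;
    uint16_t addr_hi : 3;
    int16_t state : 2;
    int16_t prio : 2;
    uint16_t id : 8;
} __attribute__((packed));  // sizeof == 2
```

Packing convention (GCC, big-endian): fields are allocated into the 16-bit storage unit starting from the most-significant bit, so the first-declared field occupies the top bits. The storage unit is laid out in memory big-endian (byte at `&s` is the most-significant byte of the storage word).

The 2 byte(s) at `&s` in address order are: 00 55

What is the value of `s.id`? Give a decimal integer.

85

[0]=0x00 [1]=0x55 (big-endian) → word 0x0055
chan [15+:1] = (word>>15) & 0x1 = 0
addr_hi [12+:3] = (word>>12) & 0x7 = 0
state [10+:2] = (word>>10) & 0x3 = 0
prio [8+:2] = (word>>8) & 0x3 = 0
id [0+:8] = (word>>0) & 0xff = 85  ←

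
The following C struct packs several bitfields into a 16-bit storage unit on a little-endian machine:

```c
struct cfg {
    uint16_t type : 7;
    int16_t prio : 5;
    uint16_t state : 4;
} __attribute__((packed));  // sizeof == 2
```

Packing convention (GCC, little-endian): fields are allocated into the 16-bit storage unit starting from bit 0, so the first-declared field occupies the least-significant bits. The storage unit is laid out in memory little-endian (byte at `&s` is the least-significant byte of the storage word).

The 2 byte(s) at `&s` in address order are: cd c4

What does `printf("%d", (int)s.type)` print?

77

[0]=0xcd [1]=0xc4 (little-endian) → word 0xc4cd
type:7 @ bit 0 → (0xc4cd>>0)&0x7f = 0x4d  ←
prio:5 @ bit 7 → (0xc4cd>>7)&0x1f = 0x9
state:4 @ bit 12 → (0xc4cd>>12)&0xf = 0xc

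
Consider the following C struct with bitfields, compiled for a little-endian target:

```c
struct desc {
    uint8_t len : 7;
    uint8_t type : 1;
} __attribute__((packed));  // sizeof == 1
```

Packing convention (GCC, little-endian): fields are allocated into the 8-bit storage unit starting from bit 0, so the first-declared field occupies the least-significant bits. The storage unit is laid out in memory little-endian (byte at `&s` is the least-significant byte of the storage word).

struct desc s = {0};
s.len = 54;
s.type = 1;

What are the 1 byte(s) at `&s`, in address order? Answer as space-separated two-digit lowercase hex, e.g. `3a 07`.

b6

[0+:7] len=54 & 0x7f = 0x36; word=0x36
[7+:1] type=1 & 0x1 = 0x1; word=0xb6
word = 0xb6 → little-endian bytes:
  [0]=0xb6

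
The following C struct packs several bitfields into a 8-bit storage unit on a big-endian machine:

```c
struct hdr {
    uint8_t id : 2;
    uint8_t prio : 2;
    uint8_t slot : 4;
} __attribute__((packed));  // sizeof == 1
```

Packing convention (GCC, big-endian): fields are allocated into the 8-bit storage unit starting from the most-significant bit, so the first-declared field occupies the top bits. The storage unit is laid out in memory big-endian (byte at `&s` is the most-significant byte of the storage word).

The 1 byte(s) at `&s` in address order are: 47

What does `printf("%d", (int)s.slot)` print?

[0]=0x47 (big-endian) → word 0x47
id [6+:2] = (word>>6) & 0x3 = 1
prio [4+:2] = (word>>4) & 0x3 = 0
slot [0+:4] = (word>>0) & 0xf = 7  ←

7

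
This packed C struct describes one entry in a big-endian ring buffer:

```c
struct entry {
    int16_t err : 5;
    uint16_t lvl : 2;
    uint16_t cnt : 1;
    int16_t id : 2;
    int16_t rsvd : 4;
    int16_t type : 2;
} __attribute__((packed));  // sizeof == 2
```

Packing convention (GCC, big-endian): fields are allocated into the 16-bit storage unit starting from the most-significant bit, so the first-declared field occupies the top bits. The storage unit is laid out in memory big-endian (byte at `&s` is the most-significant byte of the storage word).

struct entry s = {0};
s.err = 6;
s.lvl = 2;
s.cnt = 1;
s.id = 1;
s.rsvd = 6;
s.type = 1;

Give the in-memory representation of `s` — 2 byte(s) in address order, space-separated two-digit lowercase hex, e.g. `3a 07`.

35 59

[11+:5] err=6 & 0x1f = 0x6; word=0x3000
[9+:2] lvl=2 & 0x3 = 0x2; word=0x3400
[8+:1] cnt=1 & 0x1 = 0x1; word=0x3500
[6+:2] id=1 & 0x3 = 0x1; word=0x3540
[2+:4] rsvd=6 & 0xf = 0x6; word=0x3558
[0+:2] type=1 & 0x3 = 0x1; word=0x3559
word = 0x3559 → big-endian bytes:
  [0]=0x35  [1]=0x59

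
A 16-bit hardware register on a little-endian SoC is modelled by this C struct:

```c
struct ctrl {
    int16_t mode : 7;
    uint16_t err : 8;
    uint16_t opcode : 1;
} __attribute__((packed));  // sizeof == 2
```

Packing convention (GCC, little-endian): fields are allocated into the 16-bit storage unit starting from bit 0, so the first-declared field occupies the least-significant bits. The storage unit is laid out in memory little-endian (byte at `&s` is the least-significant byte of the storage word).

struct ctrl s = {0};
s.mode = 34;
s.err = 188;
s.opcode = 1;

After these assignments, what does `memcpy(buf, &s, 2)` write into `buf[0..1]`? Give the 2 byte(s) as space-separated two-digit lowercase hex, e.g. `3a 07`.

22 de

[0+:7] mode=34 & 0x7f = 0x22; word=0x0022
[7+:8] err=188 & 0xff = 0xbc; word=0x5e22
[15+:1] opcode=1 & 0x1 = 0x1; word=0xde22
word = 0xde22 → little-endian bytes:
  [0]=0x22  [1]=0xde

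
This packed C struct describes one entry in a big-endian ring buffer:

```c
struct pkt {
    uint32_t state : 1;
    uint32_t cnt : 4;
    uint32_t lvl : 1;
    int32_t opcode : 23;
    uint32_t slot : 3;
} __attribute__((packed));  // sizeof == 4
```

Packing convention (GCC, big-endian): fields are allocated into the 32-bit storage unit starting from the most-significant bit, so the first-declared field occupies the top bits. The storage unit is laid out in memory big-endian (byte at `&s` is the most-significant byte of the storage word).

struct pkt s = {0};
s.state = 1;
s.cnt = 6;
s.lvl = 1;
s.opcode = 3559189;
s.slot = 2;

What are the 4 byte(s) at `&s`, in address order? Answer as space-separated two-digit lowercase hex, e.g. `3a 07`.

state (1b) val=1 bits=0x1 at bit 31: 0x80000000
cnt (4b) val=6 bits=0x6 at bit 27: 0xb0000000
lvl (1b) val=1 bits=0x1 at bit 26: 0xb4000000
opcode (23b) val=3559189 bits=0x364f15 at bit 3: 0xb5b278a8
slot (3b) val=2 bits=0x2 at bit 0: 0xb5b278aa
word = 0xb5b278aa → big-endian bytes:
  [0]=0xb5  [1]=0xb2  [2]=0x78  [3]=0xaa

b5 b2 78 aa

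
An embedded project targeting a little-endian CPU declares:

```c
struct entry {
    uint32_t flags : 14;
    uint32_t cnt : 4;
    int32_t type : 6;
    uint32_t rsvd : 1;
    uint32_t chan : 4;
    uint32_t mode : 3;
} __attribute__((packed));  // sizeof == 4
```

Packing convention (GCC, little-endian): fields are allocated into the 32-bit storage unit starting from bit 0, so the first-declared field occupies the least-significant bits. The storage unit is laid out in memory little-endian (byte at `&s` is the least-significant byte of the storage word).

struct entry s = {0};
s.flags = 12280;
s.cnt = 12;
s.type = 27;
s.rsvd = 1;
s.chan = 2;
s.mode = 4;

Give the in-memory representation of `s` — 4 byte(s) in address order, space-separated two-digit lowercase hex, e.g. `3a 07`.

f8 2f 6f 85

[0+:14] flags=12280 & 0x3fff = 0x2ff8; word=0x00002ff8
[14+:4] cnt=12 & 0xf = 0xc; word=0x00032ff8
[18+:6] type=27 & 0x3f = 0x1b; word=0x006f2ff8
[24+:1] rsvd=1 & 0x1 = 0x1; word=0x016f2ff8
[25+:4] chan=2 & 0xf = 0x2; word=0x056f2ff8
[29+:3] mode=4 & 0x7 = 0x4; word=0x856f2ff8
word = 0x856f2ff8 → little-endian bytes:
  [0]=0xf8  [1]=0x2f  [2]=0x6f  [3]=0x85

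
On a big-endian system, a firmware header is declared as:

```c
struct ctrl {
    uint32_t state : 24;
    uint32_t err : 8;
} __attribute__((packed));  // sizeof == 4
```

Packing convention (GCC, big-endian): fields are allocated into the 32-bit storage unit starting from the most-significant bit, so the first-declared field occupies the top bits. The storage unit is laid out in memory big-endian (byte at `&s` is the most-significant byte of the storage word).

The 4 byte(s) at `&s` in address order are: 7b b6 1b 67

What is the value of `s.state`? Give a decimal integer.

8107547

[0]=0x7b [1]=0xb6 [2]=0x1b [3]=0x67 (big-endian) → word 0x7bb61b67
state [8+:24] = (word>>8) & 0xffffff = 8107547  ←
err [0+:8] = (word>>0) & 0xff = 103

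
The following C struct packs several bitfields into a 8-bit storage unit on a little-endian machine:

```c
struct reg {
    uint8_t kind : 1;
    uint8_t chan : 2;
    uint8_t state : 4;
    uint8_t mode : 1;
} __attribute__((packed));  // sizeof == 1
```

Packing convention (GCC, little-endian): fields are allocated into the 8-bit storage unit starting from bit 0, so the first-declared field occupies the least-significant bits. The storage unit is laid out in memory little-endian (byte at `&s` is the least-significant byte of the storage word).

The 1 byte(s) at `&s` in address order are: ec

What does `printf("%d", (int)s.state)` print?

13

[0]=0xec (little-endian) → word 0xec
kind:1 @ bit 0 → (0xec>>0)&0x1 = 0x0
chan:2 @ bit 1 → (0xec>>1)&0x3 = 0x2
state:4 @ bit 3 → (0xec>>3)&0xf = 0xd  ←
mode:1 @ bit 7 → (0xec>>7)&0x1 = 0x1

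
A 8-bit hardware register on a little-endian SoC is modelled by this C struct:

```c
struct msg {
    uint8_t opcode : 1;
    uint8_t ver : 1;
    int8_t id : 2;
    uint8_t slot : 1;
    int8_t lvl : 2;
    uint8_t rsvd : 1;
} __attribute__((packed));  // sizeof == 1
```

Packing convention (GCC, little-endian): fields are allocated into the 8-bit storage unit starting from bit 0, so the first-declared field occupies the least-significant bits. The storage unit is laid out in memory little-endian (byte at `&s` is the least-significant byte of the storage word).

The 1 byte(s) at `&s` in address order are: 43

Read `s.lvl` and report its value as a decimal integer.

-2

[0]=0x43 (little-endian) → word 0x43
opcode:1 @ bit 0 → (0x43>>0)&0x1 = 0x1
ver:1 @ bit 1 → (0x43>>1)&0x1 = 0x1
id:2 @ bit 2 → (0x43>>2)&0x3 = 0x0
slot:1 @ bit 4 → (0x43>>4)&0x1 = 0x0
lvl:2 @ bit 5 → (0x43>>5)&0x3 = 0x2  ←
rsvd:1 @ bit 7 → (0x43>>7)&0x1 = 0x0
lvl signed 2b, MSB=1: 2 - 4 = -2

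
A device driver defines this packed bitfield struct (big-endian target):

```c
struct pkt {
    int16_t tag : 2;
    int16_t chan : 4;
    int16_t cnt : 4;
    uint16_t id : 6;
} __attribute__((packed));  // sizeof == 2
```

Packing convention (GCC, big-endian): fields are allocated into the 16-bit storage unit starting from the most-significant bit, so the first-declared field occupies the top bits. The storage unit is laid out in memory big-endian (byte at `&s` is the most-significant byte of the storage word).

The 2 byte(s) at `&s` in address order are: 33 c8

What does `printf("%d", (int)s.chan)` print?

[0]=0x33 [1]=0xc8 (big-endian) → word 0x33c8
tag [14+:2] = (word>>14) & 0x3 = 0
chan [10+:4] = (word>>10) & 0xf = 12  ←
cnt [6+:4] = (word>>6) & 0xf = 15
id [0+:6] = (word>>0) & 0x3f = 8
chan signed 4b, MSB=1: 12 - 16 = -4

-4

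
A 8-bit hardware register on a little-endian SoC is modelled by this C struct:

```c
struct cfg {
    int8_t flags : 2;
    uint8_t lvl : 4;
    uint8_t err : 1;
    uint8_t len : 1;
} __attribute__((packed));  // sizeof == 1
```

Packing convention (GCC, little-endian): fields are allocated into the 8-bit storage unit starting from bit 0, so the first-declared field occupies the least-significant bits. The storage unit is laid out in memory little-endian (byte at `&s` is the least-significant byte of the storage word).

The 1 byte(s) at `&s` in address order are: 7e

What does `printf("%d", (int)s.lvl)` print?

15

[0]=0x7e (little-endian) → word 0x7e
flags [0+:2] = (word>>0) & 0x3 = 2
lvl [2+:4] = (word>>2) & 0xf = 15  ←
err [6+:1] = (word>>6) & 0x1 = 1
len [7+:1] = (word>>7) & 0x1 = 0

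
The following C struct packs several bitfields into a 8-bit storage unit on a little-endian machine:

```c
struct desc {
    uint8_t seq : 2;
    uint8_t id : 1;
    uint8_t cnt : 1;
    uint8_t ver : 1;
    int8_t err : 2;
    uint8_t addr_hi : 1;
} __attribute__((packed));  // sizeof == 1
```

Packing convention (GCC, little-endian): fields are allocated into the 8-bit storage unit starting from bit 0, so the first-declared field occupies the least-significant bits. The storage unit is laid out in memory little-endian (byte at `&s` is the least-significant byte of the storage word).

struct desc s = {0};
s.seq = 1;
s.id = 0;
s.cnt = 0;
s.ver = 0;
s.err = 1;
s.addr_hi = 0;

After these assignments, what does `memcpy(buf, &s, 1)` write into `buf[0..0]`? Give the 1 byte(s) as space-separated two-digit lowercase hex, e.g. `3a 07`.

seq (2b) val=1 bits=0x1 at bit 0: 0x01
id (1b) val=0 bits=0x0 at bit 2: 0x01
cnt (1b) val=0 bits=0x0 at bit 3: 0x01
ver (1b) val=0 bits=0x0 at bit 4: 0x01
err (2b) val=1 bits=0x1 at bit 5: 0x21
addr_hi (1b) val=0 bits=0x0 at bit 7: 0x21
word = 0x21 → little-endian bytes:
  [0]=0x21

21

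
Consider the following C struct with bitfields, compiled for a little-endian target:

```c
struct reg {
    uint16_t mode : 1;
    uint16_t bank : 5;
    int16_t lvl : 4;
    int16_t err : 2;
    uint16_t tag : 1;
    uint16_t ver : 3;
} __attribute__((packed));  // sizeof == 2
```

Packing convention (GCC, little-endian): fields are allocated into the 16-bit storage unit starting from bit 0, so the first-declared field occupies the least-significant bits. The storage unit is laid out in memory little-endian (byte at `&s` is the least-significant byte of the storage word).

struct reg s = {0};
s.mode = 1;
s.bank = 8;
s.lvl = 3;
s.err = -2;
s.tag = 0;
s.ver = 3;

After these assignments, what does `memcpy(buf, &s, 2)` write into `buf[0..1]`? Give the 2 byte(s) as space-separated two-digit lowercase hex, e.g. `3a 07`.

mode (1b) val=1 bits=0x1 at bit 0: 0x0001
bank (5b) val=8 bits=0x8 at bit 1: 0x0011
lvl (4b) val=3 bits=0x3 at bit 6: 0x00d1
err (2b) val=-2 bits=0x2 at bit 10: 0x08d1
tag (1b) val=0 bits=0x0 at bit 12: 0x08d1
ver (3b) val=3 bits=0x3 at bit 13: 0x68d1
word = 0x68d1 → little-endian bytes:
  [0]=0xd1  [1]=0x68

d1 68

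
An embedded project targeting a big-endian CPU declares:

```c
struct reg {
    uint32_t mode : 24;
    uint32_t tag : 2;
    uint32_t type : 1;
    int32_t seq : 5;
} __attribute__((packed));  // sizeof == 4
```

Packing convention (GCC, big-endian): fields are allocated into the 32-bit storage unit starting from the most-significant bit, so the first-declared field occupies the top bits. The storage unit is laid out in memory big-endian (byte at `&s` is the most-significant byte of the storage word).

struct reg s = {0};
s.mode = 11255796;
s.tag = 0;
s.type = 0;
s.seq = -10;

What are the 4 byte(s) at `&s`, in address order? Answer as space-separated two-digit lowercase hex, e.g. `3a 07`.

mode (24b) val=11255796 bits=0xabbff4 at bit 8: 0xabbff400
tag (2b) val=0 bits=0x0 at bit 6: 0xabbff400
type (1b) val=0 bits=0x0 at bit 5: 0xabbff400
seq (5b) val=-10 bits=0x16 at bit 0: 0xabbff416
word = 0xabbff416 → big-endian bytes:
  [0]=0xab  [1]=0xbf  [2]=0xf4  [3]=0x16

ab bf f4 16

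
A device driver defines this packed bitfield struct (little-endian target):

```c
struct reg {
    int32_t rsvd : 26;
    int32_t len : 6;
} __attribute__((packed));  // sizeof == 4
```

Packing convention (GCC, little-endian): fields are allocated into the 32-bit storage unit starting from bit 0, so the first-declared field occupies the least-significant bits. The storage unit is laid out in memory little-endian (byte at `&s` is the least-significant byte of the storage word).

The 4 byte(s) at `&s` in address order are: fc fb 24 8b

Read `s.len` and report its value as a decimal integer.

[0]=0xfc [1]=0xfb [2]=0x24 [3]=0x8b (little-endian) → word 0x8b24fbfc
rsvd:26 @ bit 0 → (0x8b24fbfc>>0)&0x3ffffff = 0x324fbfc
len:6 @ bit 26 → (0x8b24fbfc>>26)&0x3f = 0x22  ←
len signed 6b, MSB=1: 34 - 64 = -30

-30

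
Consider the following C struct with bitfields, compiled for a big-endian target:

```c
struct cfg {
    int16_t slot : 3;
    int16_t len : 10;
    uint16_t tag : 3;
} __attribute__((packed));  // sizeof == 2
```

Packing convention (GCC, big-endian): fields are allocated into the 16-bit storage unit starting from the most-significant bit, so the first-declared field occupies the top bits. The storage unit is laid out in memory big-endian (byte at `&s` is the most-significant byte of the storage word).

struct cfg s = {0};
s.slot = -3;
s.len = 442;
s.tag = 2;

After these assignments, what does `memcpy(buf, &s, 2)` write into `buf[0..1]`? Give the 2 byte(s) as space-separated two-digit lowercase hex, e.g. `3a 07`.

slot (3b) val=-3 bits=0x5 at bit 13: 0xa000
len (10b) val=442 bits=0x1ba at bit 3: 0xadd0
tag (3b) val=2 bits=0x2 at bit 0: 0xadd2
word = 0xadd2 → big-endian bytes:
  [0]=0xad  [1]=0xd2

ad d2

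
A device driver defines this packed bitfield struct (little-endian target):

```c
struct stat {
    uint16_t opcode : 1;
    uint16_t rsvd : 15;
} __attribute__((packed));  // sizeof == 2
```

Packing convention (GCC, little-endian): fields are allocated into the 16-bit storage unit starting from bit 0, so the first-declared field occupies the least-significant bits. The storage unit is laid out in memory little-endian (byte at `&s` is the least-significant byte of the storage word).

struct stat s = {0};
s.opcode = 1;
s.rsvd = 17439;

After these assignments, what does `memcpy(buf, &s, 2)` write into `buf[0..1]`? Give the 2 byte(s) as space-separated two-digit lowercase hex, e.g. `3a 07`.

[0+:1] opcode=1 & 0x1 = 0x1; word=0x0001
[1+:15] rsvd=17439 & 0x7fff = 0x441f; word=0x883f
word = 0x883f → little-endian bytes:
  [0]=0x3f  [1]=0x88

3f 88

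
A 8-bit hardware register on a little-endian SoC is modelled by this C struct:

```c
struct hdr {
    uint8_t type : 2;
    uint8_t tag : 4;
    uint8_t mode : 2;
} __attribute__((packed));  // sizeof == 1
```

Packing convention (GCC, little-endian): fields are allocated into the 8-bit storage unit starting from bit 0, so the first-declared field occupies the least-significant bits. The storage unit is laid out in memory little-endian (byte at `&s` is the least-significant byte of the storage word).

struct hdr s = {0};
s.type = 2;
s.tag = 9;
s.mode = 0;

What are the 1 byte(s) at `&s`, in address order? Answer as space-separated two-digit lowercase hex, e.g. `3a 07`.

[0+:2] type=2 & 0x3 = 0x2; word=0x02
[2+:4] tag=9 & 0xf = 0x9; word=0x26
[6+:2] mode=0 & 0x3 = 0x0; word=0x26
word = 0x26 → little-endian bytes:
  [0]=0x26

26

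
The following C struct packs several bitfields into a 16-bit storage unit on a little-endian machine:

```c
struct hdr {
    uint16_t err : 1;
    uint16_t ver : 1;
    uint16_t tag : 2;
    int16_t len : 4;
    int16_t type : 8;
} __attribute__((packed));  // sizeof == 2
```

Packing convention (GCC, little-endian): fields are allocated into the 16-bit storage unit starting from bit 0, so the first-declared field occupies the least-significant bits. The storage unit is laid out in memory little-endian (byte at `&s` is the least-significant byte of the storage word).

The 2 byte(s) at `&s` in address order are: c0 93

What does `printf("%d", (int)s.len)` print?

[0]=0xc0 [1]=0x93 (little-endian) → word 0x93c0
err [0+:1] = (word>>0) & 0x1 = 0
ver [1+:1] = (word>>1) & 0x1 = 0
tag [2+:2] = (word>>2) & 0x3 = 0
len [4+:4] = (word>>4) & 0xf = 12  ←
type [8+:8] = (word>>8) & 0xff = 147
len signed 4b, MSB=1: 12 - 16 = -4

-4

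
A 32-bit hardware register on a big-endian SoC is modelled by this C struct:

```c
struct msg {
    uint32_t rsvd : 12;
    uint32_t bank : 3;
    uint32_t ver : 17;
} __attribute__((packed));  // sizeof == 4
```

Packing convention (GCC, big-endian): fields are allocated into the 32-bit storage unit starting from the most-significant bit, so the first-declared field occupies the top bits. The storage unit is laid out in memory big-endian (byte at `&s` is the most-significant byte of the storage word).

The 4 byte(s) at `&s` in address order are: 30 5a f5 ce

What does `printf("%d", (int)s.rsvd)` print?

[0]=0x30 [1]=0x5a [2]=0xf5 [3]=0xce (big-endian) → word 0x305af5ce
rsvd [20+:12] = (word>>20) & 0xfff = 773  ←
bank [17+:3] = (word>>17) & 0x7 = 5
ver [0+:17] = (word>>0) & 0x1ffff = 62926

773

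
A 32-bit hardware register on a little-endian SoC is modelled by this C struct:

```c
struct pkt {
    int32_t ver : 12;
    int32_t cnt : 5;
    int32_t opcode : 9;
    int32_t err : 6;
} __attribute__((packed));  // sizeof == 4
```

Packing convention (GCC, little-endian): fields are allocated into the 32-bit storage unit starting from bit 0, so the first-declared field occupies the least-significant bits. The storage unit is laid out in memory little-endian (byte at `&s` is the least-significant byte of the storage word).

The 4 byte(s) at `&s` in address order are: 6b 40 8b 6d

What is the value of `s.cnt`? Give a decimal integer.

-12

[0]=0x6b [1]=0x40 [2]=0x8b [3]=0x6d (little-endian) → word 0x6d8b406b
ver [0+:12] = (word>>0) & 0xfff = 107
cnt [12+:5] = (word>>12) & 0x1f = 20  ←
opcode [17+:9] = (word>>17) & 0x1ff = 197
err [26+:6] = (word>>26) & 0x3f = 27
cnt signed 5b, MSB=1: 20 - 32 = -12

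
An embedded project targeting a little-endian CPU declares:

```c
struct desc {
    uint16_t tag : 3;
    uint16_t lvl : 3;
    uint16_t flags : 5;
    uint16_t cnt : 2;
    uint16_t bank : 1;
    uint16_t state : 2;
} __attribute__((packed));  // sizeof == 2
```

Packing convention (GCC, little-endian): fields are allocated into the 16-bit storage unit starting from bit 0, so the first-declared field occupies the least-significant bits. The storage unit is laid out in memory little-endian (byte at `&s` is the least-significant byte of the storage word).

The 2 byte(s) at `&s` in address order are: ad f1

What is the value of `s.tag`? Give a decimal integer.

[0]=0xad [1]=0xf1 (little-endian) → word 0xf1ad
tag [0+:3] = (word>>0) & 0x7 = 5  ←
lvl [3+:3] = (word>>3) & 0x7 = 5
flags [6+:5] = (word>>6) & 0x1f = 6
cnt [11+:2] = (word>>11) & 0x3 = 2
bank [13+:1] = (word>>13) & 0x1 = 1
state [14+:2] = (word>>14) & 0x3 = 3

5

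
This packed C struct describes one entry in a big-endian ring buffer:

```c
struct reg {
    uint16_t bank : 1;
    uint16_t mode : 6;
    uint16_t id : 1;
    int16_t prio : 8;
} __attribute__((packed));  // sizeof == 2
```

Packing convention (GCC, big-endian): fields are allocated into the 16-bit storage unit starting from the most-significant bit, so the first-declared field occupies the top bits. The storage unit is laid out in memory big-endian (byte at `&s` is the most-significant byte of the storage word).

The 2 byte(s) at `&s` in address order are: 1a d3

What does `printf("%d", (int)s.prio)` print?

[0]=0x1a [1]=0xd3 (big-endian) → word 0x1ad3
bank:1 @ bit 15 → (0x1ad3>>15)&0x1 = 0x0
mode:6 @ bit 9 → (0x1ad3>>9)&0x3f = 0xd
id:1 @ bit 8 → (0x1ad3>>8)&0x1 = 0x0
prio:8 @ bit 0 → (0x1ad3>>0)&0xff = 0xd3  ←
prio signed 8b, MSB=1: 211 - 256 = -45

-45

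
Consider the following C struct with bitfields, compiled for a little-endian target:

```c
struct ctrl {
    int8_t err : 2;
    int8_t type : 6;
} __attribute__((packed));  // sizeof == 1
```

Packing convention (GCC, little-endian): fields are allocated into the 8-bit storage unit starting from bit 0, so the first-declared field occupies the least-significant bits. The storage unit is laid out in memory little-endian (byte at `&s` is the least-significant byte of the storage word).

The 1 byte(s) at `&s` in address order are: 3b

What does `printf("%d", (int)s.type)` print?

14

[0]=0x3b (little-endian) → word 0x3b
err [0+:2] = (word>>0) & 0x3 = 3
type [2+:6] = (word>>2) & 0x3f = 14  ←
type signed 6b, MSB=0: value = 14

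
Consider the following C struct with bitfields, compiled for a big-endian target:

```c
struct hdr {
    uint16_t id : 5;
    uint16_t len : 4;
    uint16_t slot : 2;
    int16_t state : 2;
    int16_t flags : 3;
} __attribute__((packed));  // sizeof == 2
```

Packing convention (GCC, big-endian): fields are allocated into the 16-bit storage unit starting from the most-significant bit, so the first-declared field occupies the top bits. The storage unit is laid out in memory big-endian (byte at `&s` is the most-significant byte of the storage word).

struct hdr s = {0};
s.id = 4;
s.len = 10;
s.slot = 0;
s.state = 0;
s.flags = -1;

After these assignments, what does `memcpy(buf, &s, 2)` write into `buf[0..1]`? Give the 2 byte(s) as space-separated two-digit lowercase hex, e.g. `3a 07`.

25 07

[11+:5] id=4 & 0x1f = 0x4; word=0x2000
[7+:4] len=10 & 0xf = 0xa; word=0x2500
[5+:2] slot=0 & 0x3 = 0x0; word=0x2500
[3+:2] state=0 & 0x3 = 0x0; word=0x2500
[0+:3] flags=-1 & 0x7 = 0x7; word=0x2507
word = 0x2507 → big-endian bytes:
  [0]=0x25  [1]=0x07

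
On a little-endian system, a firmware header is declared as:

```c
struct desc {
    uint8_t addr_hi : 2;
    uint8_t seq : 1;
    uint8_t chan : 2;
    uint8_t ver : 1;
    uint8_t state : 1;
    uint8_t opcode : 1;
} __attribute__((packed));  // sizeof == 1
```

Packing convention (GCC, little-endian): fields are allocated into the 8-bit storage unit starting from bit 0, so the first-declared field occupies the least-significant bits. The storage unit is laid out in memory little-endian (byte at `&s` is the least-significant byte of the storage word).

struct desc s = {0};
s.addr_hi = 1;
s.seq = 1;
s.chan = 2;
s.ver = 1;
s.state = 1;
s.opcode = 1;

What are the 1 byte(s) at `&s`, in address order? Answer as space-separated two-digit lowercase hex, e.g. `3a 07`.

[0+:2] addr_hi=1 & 0x3 = 0x1; word=0x01
[2+:1] seq=1 & 0x1 = 0x1; word=0x05
[3+:2] chan=2 & 0x3 = 0x2; word=0x15
[5+:1] ver=1 & 0x1 = 0x1; word=0x35
[6+:1] state=1 & 0x1 = 0x1; word=0x75
[7+:1] opcode=1 & 0x1 = 0x1; word=0xf5
word = 0xf5 → little-endian bytes:
  [0]=0xf5

f5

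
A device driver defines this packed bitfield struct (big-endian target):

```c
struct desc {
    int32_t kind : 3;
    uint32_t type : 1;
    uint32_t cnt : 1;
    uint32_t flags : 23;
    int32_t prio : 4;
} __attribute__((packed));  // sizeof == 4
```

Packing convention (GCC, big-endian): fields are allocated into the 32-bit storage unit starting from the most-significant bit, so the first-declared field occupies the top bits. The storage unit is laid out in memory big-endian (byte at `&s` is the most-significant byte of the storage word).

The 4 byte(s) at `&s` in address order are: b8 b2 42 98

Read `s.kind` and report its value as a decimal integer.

[0]=0xb8 [1]=0xb2 [2]=0x42 [3]=0x98 (big-endian) → word 0xb8b24298
kind:3 @ bit 29 → (0xb8b24298>>29)&0x7 = 0x5  ←
type:1 @ bit 28 → (0xb8b24298>>28)&0x1 = 0x1
cnt:1 @ bit 27 → (0xb8b24298>>27)&0x1 = 0x1
flags:23 @ bit 4 → (0xb8b24298>>4)&0x7fffff = 0xb2429
prio:4 @ bit 0 → (0xb8b24298>>0)&0xf = 0x8
kind signed 3b, MSB=1: 5 - 8 = -3

-3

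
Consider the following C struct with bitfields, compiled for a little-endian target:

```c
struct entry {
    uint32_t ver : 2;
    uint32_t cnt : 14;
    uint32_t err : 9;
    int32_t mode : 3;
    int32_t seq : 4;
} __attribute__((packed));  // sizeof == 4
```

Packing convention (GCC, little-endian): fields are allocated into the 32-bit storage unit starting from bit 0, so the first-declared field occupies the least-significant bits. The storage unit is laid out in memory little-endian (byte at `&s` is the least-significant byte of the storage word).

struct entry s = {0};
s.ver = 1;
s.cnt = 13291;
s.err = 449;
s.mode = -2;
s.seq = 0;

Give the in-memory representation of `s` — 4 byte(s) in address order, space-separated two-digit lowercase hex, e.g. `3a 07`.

ad cf c1 0d

ver:2 = 1 → 0x1 << 0 → word 0x00000001
cnt:14 = 13291 → 0x33eb << 2 → word 0x0000cfad
err:9 = 449 → 0x1c1 << 16 → word 0x01c1cfad
mode:3 = -2 → 0x6 << 25 → word 0x0dc1cfad
seq:4 = 0 → 0x0 << 28 → word 0x0dc1cfad
word = 0x0dc1cfad → little-endian bytes:
  [0]=0xad  [1]=0xcf  [2]=0xc1  [3]=0x0d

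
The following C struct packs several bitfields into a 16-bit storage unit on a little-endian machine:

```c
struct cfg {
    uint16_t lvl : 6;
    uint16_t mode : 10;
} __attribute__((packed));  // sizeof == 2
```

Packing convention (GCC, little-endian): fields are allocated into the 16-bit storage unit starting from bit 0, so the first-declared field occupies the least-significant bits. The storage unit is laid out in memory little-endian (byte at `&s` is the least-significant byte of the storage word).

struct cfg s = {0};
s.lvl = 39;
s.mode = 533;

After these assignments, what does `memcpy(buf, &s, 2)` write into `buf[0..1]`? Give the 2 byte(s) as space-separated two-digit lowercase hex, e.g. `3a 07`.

lvl (6b) val=39 bits=0x27 at bit 0: 0x0027
mode (10b) val=533 bits=0x215 at bit 6: 0x8567
word = 0x8567 → little-endian bytes:
  [0]=0x67  [1]=0x85

67 85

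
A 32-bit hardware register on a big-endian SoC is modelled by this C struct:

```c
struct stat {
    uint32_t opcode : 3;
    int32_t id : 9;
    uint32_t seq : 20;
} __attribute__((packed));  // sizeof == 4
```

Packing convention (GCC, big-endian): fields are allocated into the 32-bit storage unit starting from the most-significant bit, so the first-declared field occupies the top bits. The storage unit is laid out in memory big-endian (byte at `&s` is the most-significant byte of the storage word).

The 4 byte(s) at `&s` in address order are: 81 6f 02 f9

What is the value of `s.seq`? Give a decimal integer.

[0]=0x81 [1]=0x6f [2]=0x02 [3]=0xf9 (big-endian) → word 0x816f02f9
opcode:3 @ bit 29 → (0x816f02f9>>29)&0x7 = 0x4
id:9 @ bit 20 → (0x816f02f9>>20)&0x1ff = 0x16
seq:20 @ bit 0 → (0x816f02f9>>0)&0xfffff = 0xf02f9  ←

983801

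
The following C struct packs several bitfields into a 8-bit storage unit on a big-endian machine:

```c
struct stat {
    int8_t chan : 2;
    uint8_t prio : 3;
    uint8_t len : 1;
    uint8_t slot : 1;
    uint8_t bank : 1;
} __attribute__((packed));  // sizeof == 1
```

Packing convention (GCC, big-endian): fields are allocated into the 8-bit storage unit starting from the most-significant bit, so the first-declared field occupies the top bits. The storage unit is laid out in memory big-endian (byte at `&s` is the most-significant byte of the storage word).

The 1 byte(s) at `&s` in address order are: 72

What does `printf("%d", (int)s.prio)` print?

6

[0]=0x72 (big-endian) → word 0x72
chan:2 @ bit 6 → (0x72>>6)&0x3 = 0x1
prio:3 @ bit 3 → (0x72>>3)&0x7 = 0x6  ←
len:1 @ bit 2 → (0x72>>2)&0x1 = 0x0
slot:1 @ bit 1 → (0x72>>1)&0x1 = 0x1
bank:1 @ bit 0 → (0x72>>0)&0x1 = 0x0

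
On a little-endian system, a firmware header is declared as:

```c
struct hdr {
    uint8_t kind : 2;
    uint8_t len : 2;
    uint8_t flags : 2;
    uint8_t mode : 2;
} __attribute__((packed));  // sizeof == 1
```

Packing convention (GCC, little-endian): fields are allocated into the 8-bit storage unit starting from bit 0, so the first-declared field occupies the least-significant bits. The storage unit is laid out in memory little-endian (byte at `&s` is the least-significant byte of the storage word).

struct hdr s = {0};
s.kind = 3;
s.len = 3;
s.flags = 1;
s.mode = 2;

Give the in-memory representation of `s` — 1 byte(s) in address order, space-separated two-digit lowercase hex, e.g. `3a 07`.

kind (2b) val=3 bits=0x3 at bit 0: 0x03
len (2b) val=3 bits=0x3 at bit 2: 0x0f
flags (2b) val=1 bits=0x1 at bit 4: 0x1f
mode (2b) val=2 bits=0x2 at bit 6: 0x9f
word = 0x9f → little-endian bytes:
  [0]=0x9f

9f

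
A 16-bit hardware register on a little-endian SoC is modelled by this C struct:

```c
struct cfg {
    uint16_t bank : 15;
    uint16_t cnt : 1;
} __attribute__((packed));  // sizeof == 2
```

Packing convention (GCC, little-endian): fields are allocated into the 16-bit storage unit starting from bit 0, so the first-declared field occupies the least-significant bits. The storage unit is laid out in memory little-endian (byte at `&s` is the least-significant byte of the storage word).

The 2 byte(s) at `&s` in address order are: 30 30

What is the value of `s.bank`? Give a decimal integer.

12336

[0]=0x30 [1]=0x30 (little-endian) → word 0x3030
bank [0+:15] = (word>>0) & 0x7fff = 12336  ←
cnt [15+:1] = (word>>15) & 0x1 = 0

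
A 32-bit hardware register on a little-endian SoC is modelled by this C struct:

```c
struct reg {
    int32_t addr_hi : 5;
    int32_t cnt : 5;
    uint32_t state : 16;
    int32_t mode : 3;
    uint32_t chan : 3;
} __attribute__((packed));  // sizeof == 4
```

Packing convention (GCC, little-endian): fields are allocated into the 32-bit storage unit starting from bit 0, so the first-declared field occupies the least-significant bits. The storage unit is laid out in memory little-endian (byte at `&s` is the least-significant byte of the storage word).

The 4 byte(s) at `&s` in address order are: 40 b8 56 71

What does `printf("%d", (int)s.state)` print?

[0]=0x40 [1]=0xb8 [2]=0x56 [3]=0x71 (little-endian) → word 0x7156b840
addr_hi:5 @ bit 0 → (0x7156b840>>0)&0x1f = 0x0
cnt:5 @ bit 5 → (0x7156b840>>5)&0x1f = 0x2
state:16 @ bit 10 → (0x7156b840>>10)&0xffff = 0x55ae  ←
mode:3 @ bit 26 → (0x7156b840>>26)&0x7 = 0x4
chan:3 @ bit 29 → (0x7156b840>>29)&0x7 = 0x3

21934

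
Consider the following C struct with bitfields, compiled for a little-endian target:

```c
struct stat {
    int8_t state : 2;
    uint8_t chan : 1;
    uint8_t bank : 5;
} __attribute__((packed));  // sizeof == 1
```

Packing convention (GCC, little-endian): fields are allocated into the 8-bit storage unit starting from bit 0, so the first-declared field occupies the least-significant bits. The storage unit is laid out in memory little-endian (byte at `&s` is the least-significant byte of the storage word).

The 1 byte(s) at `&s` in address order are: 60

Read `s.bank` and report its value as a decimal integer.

[0]=0x60 (little-endian) → word 0x60
state [0+:2] = (word>>0) & 0x3 = 0
chan [2+:1] = (word>>2) & 0x1 = 0
bank [3+:5] = (word>>3) & 0x1f = 12  ←

12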